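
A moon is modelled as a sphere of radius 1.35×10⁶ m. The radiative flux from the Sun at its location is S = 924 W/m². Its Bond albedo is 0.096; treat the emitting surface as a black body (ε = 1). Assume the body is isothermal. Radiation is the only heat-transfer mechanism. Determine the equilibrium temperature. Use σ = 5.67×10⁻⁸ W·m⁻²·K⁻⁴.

T ≈ 246 K

At equilibrium, absorbed power = emitted power.
Absorbing cross-section = πr² = 5.726×10¹² m²; emitting surface = 4πr² = 2.290×10¹³ m² (ratio 4).
(1−a)S·A_cross = εσ·A_surf·T⁴  ⇒  T⁴ = (1−a)S/(4σ).
T⁴ = 0.904·924/(4·5.67×10⁻⁸) = 3.683×10⁹ K⁴.
T = (3.683×10⁹)^(1/4).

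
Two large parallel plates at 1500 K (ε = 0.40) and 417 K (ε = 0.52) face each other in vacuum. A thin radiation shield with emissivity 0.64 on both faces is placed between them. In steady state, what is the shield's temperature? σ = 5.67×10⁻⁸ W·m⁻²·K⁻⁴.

T_s ≈ 1230 K

In steady state the net flux on the hot side equals that on the cold side.
σ(T₁⁴−T_s⁴)/D₁ = σ(T_s⁴−T₂⁴)/D₂, with D₁ = 1/ε₁+1/ε_s−1 = 3.062, D₂ = 1/ε_s+1/ε₂−1 = 2.486.
Solve for T_s⁴: T_s⁴ = (D₂·T₁⁴ + D₁·T₂⁴)/(D₁+D₂) = 2.285×10¹² K⁴.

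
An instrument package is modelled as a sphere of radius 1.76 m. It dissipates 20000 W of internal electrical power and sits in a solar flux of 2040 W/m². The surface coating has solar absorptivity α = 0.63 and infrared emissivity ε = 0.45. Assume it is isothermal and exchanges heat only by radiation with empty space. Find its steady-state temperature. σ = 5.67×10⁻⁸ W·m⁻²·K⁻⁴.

At steady state, absorbed solar power + internal power = radiated power.
Absorbed: α·S·A_cross = 0.63·2040·9.731 = 12510 W (cross-section πr²).
Total input = 12510 + 20000 = 32510 W.
Radiated: εσ·A_surf·T⁴ with A_surf = 4πr² = 38.93 m².
T⁴ = 32510/(0.45·5.67×10⁻⁸·38.93) = 3.273×10¹⁰ K⁴.

T ≈ 425 K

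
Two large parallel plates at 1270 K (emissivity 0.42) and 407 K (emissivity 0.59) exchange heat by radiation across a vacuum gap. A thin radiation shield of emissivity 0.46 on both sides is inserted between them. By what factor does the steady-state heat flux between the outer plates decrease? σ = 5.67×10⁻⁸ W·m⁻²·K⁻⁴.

factor ≈ 2.09

Without shield: q₀ = σΔ(T⁴)/(1/ε₁+1/ε₂−1) with denominator 3.076.
With shield the two gaps are in series; the resistances add: (1/ε₁+1/ε_s−1)+(1/ε_s+1/ε₂−1) = 3.555+2.869 = 6.424.
Heat-flux ratio q₀/q = 6.424/3.076.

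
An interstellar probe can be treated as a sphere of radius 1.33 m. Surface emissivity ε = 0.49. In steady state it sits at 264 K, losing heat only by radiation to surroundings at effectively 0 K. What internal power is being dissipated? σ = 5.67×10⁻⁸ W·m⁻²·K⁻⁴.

P ≈ 3000 W

Steady state: P = εσA T⁴.
A = 4πr² = 22.23 m²; T⁴ = (264)⁴ = 4.858×10⁹ K⁴.
P = 0.49 × 5.67×10⁻⁸ × 22.23 × 4.858×10⁹.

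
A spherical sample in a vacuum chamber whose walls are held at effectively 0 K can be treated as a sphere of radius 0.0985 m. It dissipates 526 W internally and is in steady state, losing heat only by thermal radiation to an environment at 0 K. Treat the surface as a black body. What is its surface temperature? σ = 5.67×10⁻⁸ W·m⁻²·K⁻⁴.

T ≈ 525 K

Steady state: internal power = radiated power, P = εσA T⁴.
Radiating area A = 4πr² = 0.1219 m².
T⁴ = P/(εσA) = 526/(1.0·5.67×10⁻⁸·0.1219) = 7.609×10¹⁰ K⁴.
T = (7.609×10¹⁰)^(1/4).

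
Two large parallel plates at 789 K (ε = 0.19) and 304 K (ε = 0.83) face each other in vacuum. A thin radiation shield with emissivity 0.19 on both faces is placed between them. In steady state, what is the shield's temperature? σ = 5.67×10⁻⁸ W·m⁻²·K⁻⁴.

In steady state the net flux on the hot side equals that on the cold side.
σ(T₁⁴−T_s⁴)/D₁ = σ(T_s⁴−T₂⁴)/D₂, with D₁ = 1/ε₁+1/ε_s−1 = 9.526, D₂ = 1/ε_s+1/ε₂−1 = 5.468.
Solve for T_s⁴: T_s⁴ = (D₂·T₁⁴ + D₁·T₂⁴)/(D₁+D₂) = 1.467×10¹¹ K⁴.

T_s ≈ 619 K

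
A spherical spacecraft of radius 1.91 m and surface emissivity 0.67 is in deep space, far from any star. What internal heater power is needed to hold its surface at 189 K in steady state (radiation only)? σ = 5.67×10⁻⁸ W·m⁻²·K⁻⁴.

P ≈ 2220 W

P = εσ·4πr²·T⁴.
4πr² = 45.84 m²; T⁴ = 1.276×10⁹ K⁴.
P = 0.67·5.67×10⁻⁸·45.84·1.276×10⁹.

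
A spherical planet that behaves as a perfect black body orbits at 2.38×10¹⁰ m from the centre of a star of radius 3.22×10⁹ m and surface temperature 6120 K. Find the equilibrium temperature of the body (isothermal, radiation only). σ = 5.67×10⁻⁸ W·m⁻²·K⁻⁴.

The star's surface emits σT_*⁴; at distance d the flux is S = σT_*⁴(R_*/d)².
S = 5.67×10⁻⁸·(6120)⁴·(3.22×10⁹/2.38×10¹⁰)² = 1.456×10⁶ W/m².
For an isothermal sphere T⁴ = (1−a)S/(4σ) = 6.420×10¹² K⁴.

T ≈ 1590 K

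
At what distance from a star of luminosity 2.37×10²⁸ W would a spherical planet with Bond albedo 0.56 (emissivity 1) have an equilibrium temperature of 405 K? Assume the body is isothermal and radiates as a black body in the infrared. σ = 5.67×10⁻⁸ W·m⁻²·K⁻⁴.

For an isothermal black-emitting sphere, (1−a)S·πr² = σ·4πr²·T⁴ ⇒ S = 4σT⁴/(1−a).
S = 4·5.67×10⁻⁸·(405)⁴/0.440 = 13870 W/m².
Flux falls as S = L/(4πd²), so d = √(L/(4πS)) = √(2.37×10²⁸/(4π·13870)).

d ≈ 3.69×10¹¹ m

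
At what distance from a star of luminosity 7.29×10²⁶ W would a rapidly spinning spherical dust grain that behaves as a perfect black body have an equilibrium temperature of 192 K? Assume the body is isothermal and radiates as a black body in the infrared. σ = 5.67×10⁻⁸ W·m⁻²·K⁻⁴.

d ≈ 4.34×10¹¹ m

For an isothermal black-emitting sphere, (1−a)S·πr² = σ·4πr²·T⁴ ⇒ S = 4σT⁴/(1−a).
S = 4·5.67×10⁻⁸·(192)⁴/1.00 = 308.2 W/m².
Flux falls as S = L/(4πd²), so d = √(L/(4πS)) = √(7.29×10²⁶/(4π·308.2)).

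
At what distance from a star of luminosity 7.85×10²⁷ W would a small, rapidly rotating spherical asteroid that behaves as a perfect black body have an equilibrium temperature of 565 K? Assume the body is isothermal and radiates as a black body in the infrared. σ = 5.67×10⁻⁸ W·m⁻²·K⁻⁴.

For an isothermal black-emitting sphere, (1−a)S·πr² = σ·4πr²·T⁴ ⇒ S = 4σT⁴/(1−a).
S = 4·5.67×10⁻⁸·(565)⁴/1.00 = 23110 W/m².
Flux falls as S = L/(4πd²), so d = √(L/(4πS)) = √(7.85×10²⁷/(4π·23110)).

d ≈ 1.64×10¹¹ m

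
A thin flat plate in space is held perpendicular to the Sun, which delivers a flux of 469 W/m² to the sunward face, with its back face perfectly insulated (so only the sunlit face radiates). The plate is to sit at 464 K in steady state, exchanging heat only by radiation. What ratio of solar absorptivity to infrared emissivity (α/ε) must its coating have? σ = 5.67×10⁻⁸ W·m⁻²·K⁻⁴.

α/ε ≈ 5.60

Balance: αS·A = εσ·1A·T⁴ ⇒ α/ε = σT⁴/S.
α/ε = 5.67×10⁻⁸·(464)⁴/469 = 5.67×10⁻⁸·4.635×10¹⁰/469.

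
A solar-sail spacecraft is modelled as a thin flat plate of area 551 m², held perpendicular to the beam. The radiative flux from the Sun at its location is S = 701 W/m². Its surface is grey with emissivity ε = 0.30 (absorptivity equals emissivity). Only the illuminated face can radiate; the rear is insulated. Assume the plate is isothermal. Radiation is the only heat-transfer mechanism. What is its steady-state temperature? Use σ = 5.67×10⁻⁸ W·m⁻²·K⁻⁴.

T ≈ 333 K

At equilibrium, absorbed power = emitted power.
Absorbing cross-section = A = 551.0 m²; emitting surface = A = 551.0 m² (ratio 1).
εS·A_cross = εσ·A_surf·T⁴  ⇒  T⁴ = S/(1σ)   (ε cancels).
T⁴ = 701/(1·5.67×10⁻⁸) = 1.236×10¹⁰ K⁴.
T = (1.236×10¹⁰)^(1/4).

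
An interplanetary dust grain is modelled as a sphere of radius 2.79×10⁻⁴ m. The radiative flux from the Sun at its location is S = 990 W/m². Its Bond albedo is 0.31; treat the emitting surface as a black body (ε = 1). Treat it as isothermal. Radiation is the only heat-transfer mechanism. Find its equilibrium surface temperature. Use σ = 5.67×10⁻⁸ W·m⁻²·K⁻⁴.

T ≈ 234 K

At equilibrium, absorbed power = emitted power.
Absorbing cross-section = πr² = 2.445×10⁻⁷ m²; emitting surface = 4πr² = 9.782×10⁻⁷ m² (ratio 4).
(1−a)S·A_cross = εσ·A_surf·T⁴  ⇒  T⁴ = (1−a)S/(4σ).
T⁴ = 0.690·990/(4·5.67×10⁻⁸) = 3.012×10⁹ K⁴.
T = (3.012×10⁹)^(1/4).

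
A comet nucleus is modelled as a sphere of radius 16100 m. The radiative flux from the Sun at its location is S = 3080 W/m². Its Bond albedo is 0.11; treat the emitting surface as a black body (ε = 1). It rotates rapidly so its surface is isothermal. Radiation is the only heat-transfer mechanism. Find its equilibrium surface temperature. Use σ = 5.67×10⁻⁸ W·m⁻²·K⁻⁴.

T ≈ 332 K

At equilibrium, absorbed power = emitted power.
Absorbing cross-section = πr² = 8.143×10⁸ m²; emitting surface = 4πr² = 3.257×10⁹ m² (ratio 4).
(1−a)S·A_cross = εσ·A_surf·T⁴  ⇒  T⁴ = (1−a)S/(4σ).
T⁴ = 0.890·3080/(4·5.67×10⁻⁸) = 1.209×10¹⁰ K⁴.
T = (1.209×10¹⁰)^(1/4).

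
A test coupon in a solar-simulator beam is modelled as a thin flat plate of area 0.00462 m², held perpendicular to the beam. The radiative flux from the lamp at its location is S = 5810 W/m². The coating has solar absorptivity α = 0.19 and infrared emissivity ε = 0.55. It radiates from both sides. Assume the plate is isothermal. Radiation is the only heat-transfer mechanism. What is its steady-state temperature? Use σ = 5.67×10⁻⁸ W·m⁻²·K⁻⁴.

T ≈ 365 K

At equilibrium, absorbed power = emitted power.
Absorbing cross-section = A = 0.004620 m²; emitting surface = 2A = 0.009240 m² (ratio 2).
αS·A_cross = εσ·A_surf·T⁴  ⇒  T⁴ = αS/(ε·2σ).
T⁴ = 0.190·5810/(0.55·2·5.67×10⁻⁸) = 1.770×10¹⁰ K⁴.
T = (1.770×10¹⁰)^(1/4).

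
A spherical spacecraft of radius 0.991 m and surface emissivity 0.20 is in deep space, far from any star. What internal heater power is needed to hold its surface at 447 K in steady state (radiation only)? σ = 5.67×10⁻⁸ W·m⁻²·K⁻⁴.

P ≈ 5590 W

P = εσ·4πr²·T⁴.
4πr² = 12.34 m²; T⁴ = 3.992×10¹⁰ K⁴.
P = 0.20·5.67×10⁻⁸·12.34·3.992×10¹⁰.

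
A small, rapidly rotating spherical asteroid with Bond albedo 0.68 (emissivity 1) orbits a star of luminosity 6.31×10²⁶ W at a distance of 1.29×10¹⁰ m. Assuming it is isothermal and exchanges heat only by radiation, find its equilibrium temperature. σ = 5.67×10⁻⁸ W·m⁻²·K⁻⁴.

T ≈ 808 K

First find the stellar flux at distance d: S = L/(4πd²) = 6.31×10²⁶/(4π·(1.29×10¹⁰)²) = 3.017×10⁵ W/m².
For an isothermal sphere, absorbed (1−a)S·πr² = emitted σ·4πr²·T⁴, so T⁴ = (1−a)S/(4σ).
T⁴ = 0.320·3.017×10⁵/(4·5.67×10⁻⁸) = 4.257×10¹¹ K⁴.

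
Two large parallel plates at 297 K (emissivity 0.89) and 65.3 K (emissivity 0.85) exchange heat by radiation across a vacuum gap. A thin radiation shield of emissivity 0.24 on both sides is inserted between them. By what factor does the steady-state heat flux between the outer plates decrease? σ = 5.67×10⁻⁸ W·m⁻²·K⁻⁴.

Without shield: q₀ = σΔ(T⁴)/(1/ε₁+1/ε₂−1) with denominator 1.300.
With shield the two gaps are in series; the resistances add: (1/ε₁+1/ε_s−1)+(1/ε_s+1/ε₂−1) = 4.290+4.343 = 8.633.
Heat-flux ratio q₀/q = 8.633/1.300.

factor ≈ 6.64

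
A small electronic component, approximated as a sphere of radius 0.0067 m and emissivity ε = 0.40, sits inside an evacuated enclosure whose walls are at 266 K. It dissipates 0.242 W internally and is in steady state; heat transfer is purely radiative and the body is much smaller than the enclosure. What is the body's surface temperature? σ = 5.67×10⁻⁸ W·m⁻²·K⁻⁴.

For a small grey body in a large enclosure, net radiated power = εσA(T⁴ − T_w⁴).
Steady state: P = εσA(T⁴ − T_w⁴) with A = 4πr² = 5.641×10⁻⁴ m².
T⁴ = P/(εσA) + T_w⁴ = 0.242/(0.40·5.67×10⁻⁸·5.641×10⁻⁴) + (266)⁴
    = 1.892×10¹⁰ + 5.006×10⁹ = 2.392×10¹⁰ K⁴.

T ≈ 393 K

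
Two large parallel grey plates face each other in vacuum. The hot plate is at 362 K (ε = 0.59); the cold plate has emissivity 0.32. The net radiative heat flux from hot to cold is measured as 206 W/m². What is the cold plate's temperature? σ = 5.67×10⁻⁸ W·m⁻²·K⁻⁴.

T₂ ≈ 240 K

q = σ(T₁⁴ − T₂⁴)/(1/ε₁ + 1/ε₂ − 1); denominator = 3.820.
T₂⁴ = T₁⁴ − q·(1/ε₁+1/ε₂−1)/σ = 1.717×10¹⁰ − 206·3.820/5.67×10⁻⁸
    = 3.294×10⁹ K⁴.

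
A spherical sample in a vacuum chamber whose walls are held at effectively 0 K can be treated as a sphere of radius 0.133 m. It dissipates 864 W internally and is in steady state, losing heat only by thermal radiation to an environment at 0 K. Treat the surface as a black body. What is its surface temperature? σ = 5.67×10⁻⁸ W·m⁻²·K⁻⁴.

T ≈ 512 K

Steady state: internal power = radiated power, P = εσA T⁴.
Radiating area A = 4πr² = 0.2223 m².
T⁴ = P/(εσA) = 864/(1.0·5.67×10⁻⁸·0.2223) = 6.855×10¹⁰ K⁴.
T = (6.855×10¹⁰)^(1/4).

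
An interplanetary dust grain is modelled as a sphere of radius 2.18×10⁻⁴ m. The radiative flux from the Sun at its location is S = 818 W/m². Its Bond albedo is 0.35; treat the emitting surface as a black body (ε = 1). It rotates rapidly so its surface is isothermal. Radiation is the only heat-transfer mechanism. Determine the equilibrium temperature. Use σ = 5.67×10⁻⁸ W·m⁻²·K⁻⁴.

T ≈ 220 K

At equilibrium, absorbed power = emitted power.
Absorbing cross-section = πr² = 1.493×10⁻⁷ m²; emitting surface = 4πr² = 5.972×10⁻⁷ m² (ratio 4).
(1−a)S·A_cross = εσ·A_surf·T⁴  ⇒  T⁴ = (1−a)S/(4σ).
T⁴ = 0.650·818/(4·5.67×10⁻⁸) = 2.344×10⁹ K⁴.
T = (2.344×10⁹)^(1/4).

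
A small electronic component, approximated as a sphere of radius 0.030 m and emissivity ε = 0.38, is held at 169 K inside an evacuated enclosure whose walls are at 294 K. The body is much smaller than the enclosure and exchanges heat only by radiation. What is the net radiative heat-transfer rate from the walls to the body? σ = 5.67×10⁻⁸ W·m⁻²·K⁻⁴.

For a small grey body in a large enclosure: P_net = εσA(T_body⁴ − T_wall⁴).
A = 4πr² = 0.01131 m²; T_body⁴ − T_wall⁴ = 8.157×10⁸ − 7.471×10⁹ = -6.655×10⁹ K⁴.
|P_net| = 0.38·5.67×10⁻⁸·0.01131·6.655×10⁹.

P_net ≈ 1.62 W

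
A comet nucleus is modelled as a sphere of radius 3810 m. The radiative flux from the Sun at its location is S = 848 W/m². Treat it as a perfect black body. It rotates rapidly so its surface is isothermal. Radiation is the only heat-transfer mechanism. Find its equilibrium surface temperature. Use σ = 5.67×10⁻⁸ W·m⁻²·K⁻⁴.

At equilibrium, absorbed power = emitted power.
Absorbing cross-section = πr² = 4.560×10⁷ m²; emitting surface = 4πr² = 1.824×10⁸ m² (ratio 4).
S·A_cross = εσ·A_surf·T⁴  ⇒  T⁴ = S/(4σ).
T⁴ = 1.00·848/(4·5.67×10⁻⁸) = 3.739×10⁹ K⁴.
T = (3.739×10⁹)^(1/4).

T ≈ 247 K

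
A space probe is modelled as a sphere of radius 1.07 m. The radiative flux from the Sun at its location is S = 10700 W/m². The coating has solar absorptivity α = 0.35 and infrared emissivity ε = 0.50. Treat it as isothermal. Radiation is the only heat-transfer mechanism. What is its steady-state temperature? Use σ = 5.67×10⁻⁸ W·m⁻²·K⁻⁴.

T ≈ 426 K

At equilibrium, absorbed power = emitted power.
Absorbing cross-section = πr² = 3.597 m²; emitting surface = 4πr² = 14.39 m² (ratio 4).
αS·A_cross = εσ·A_surf·T⁴  ⇒  T⁴ = αS/(ε·4σ).
T⁴ = 0.350·10700/(0.50·4·5.67×10⁻⁸) = 3.302×10¹⁰ K⁴.
T = (3.302×10¹⁰)^(1/4).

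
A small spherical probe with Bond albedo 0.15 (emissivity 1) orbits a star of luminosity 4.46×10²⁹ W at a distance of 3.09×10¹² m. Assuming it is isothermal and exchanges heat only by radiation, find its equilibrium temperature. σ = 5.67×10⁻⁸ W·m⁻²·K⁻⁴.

T ≈ 344 K

First find the stellar flux at distance d: S = L/(4πd²) = 4.46×10²⁹/(4π·(3.09×10¹²)²) = 3717 W/m².
For an isothermal sphere, absorbed (1−a)S·πr² = emitted σ·4πr²·T⁴, so T⁴ = (1−a)S/(4σ).
T⁴ = 0.850·3717/(4·5.67×10⁻⁸) = 1.393×10¹⁰ K⁴.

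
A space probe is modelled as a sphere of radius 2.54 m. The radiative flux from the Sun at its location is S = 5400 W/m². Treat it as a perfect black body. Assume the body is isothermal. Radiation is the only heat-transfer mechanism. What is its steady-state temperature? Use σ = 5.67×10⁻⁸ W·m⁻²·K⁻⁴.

At equilibrium, absorbed power = emitted power.
Absorbing cross-section = πr² = 20.27 m²; emitting surface = 4πr² = 81.07 m² (ratio 4).
S·A_cross = εσ·A_surf·T⁴  ⇒  T⁴ = S/(4σ).
T⁴ = 1.00·5400/(4·5.67×10⁻⁸) = 2.381×10¹⁰ K⁴.
T = (2.381×10¹⁰)^(1/4).

T ≈ 393 K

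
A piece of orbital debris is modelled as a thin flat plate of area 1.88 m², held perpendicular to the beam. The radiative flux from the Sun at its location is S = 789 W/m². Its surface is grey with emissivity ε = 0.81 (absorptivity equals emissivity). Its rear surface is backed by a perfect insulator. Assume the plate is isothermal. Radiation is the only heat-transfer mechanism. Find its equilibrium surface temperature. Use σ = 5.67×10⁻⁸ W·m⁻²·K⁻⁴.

At equilibrium, absorbed power = emitted power.
Absorbing cross-section = A = 1.880 m²; emitting surface = A = 1.880 m² (ratio 1).
εS·A_cross = εσ·A_surf·T⁴  ⇒  T⁴ = S/(1σ)   (ε cancels).
T⁴ = 789/(1·5.67×10⁻⁸) = 1.392×10¹⁰ K⁴.
T = (1.392×10¹⁰)^(1/4).

T ≈ 343 K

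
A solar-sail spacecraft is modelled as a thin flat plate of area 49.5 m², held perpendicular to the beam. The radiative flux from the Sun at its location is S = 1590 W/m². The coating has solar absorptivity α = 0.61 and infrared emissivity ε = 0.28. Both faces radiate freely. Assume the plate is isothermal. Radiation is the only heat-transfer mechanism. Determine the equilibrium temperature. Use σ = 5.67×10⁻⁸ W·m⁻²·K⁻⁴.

T ≈ 418 K

At equilibrium, absorbed power = emitted power.
Absorbing cross-section = A = 49.50 m²; emitting surface = 2A = 99.00 m² (ratio 2).
αS·A_cross = εσ·A_surf·T⁴  ⇒  T⁴ = αS/(ε·2σ).
T⁴ = 0.610·1590/(0.28·2·5.67×10⁻⁸) = 3.055×10¹⁰ K⁴.
T = (3.055×10¹⁰)^(1/4).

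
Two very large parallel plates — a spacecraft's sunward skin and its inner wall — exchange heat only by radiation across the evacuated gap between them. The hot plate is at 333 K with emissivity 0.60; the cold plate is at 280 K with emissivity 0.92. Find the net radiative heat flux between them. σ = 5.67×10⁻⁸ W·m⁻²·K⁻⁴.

q ≈ 199 W/m²

For two infinite grey parallel plates, q = σ(T₁⁴ − T₂⁴)/(1/ε₁ + 1/ε₂ − 1).
T₁⁴ − T₂⁴ = 1.230×10¹⁰ − 6.147×10⁹ = 6.150×10⁹ K⁴.
1/ε₁ + 1/ε₂ − 1 = 1.667 + 1.087 − 1 = 1.754.
q = 5.67×10⁻⁸ × 6.150×10⁹ / 1.754.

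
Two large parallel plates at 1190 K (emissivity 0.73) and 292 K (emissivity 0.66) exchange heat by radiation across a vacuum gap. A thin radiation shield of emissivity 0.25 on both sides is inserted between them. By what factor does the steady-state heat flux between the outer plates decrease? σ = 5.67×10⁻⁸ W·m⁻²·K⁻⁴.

Without shield: q₀ = σΔ(T⁴)/(1/ε₁+1/ε₂−1) with denominator 1.885.
With shield the two gaps are in series; the resistances add: (1/ε₁+1/ε_s−1)+(1/ε_s+1/ε₂−1) = 4.370+4.515 = 8.885.
Heat-flux ratio q₀/q = 8.885/1.885.

factor ≈ 4.71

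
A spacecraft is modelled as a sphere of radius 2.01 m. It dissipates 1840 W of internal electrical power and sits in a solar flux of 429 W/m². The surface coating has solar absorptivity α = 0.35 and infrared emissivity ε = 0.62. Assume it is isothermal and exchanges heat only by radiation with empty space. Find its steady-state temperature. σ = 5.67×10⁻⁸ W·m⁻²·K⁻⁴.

T ≈ 214 K

At steady state, absorbed solar power + internal power = radiated power.
Absorbed: α·S·A_cross = 0.35·429·12.69 = 1906 W (cross-section πr²).
Total input = 1906 + 1840 = 3746 W.
Radiated: εσ·A_surf·T⁴ with A_surf = 4πr² = 50.77 m².
T⁴ = 3746/(0.62·5.67×10⁻⁸·50.77) = 2.099×10⁹ K⁴.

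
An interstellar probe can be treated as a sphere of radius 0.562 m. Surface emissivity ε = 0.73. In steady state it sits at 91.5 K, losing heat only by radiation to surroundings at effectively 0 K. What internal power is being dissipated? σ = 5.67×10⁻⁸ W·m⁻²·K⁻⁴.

P ≈ 11.5 W

Steady state: P = εσA T⁴.
A = 4πr² = 3.969 m²; T⁴ = (91.5)⁴ = 7.009×10⁷ K⁴.
P = 0.73 × 5.67×10⁻⁸ × 3.969 × 7.009×10⁷.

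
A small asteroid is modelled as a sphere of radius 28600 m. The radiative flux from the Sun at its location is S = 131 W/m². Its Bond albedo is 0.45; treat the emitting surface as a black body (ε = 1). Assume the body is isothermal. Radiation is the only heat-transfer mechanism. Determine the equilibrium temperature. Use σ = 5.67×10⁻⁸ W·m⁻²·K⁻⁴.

At equilibrium, absorbed power = emitted power.
Absorbing cross-section = πr² = 2.570×10⁹ m²; emitting surface = 4πr² = 1.028×10¹⁰ m² (ratio 4).
(1−a)S·A_cross = εσ·A_surf·T⁴  ⇒  T⁴ = (1−a)S/(4σ).
T⁴ = 0.550·131/(4·5.67×10⁻⁸) = 3.177×10⁸ K⁴.
T = (3.177×10⁸)^(1/4).

T ≈ 134 K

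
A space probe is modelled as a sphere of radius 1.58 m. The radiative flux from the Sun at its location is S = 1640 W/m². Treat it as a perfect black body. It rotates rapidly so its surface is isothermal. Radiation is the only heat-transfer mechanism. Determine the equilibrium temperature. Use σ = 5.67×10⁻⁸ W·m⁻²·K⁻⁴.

At equilibrium, absorbed power = emitted power.
Absorbing cross-section = πr² = 7.843 m²; emitting surface = 4πr² = 31.37 m² (ratio 4).
S·A_cross = εσ·A_surf·T⁴  ⇒  T⁴ = S/(4σ).
T⁴ = 1.00·1640/(4·5.67×10⁻⁸) = 7.231×10⁹ K⁴.
T = (7.231×10⁹)^(1/4).

T ≈ 292 K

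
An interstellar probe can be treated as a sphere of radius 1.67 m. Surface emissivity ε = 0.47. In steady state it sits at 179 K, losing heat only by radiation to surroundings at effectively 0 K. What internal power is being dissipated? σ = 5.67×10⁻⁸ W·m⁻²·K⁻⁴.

Steady state: P = εσA T⁴.
A = 4πr² = 35.05 m²; T⁴ = (179)⁴ = 1.027×10⁹ K⁴.
P = 0.47 × 5.67×10⁻⁸ × 35.05 × 1.027×10⁹.

P ≈ 959 W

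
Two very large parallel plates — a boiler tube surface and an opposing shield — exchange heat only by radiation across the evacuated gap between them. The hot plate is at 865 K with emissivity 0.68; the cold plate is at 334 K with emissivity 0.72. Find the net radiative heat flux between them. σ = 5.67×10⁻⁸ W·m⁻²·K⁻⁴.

For two infinite grey parallel plates, q = σ(T₁⁴ − T₂⁴)/(1/ε₁ + 1/ε₂ − 1).
T₁⁴ − T₂⁴ = 5.598×10¹¹ − 1.244×10¹⁰ = 5.474×10¹¹ K⁴.
1/ε₁ + 1/ε₂ − 1 = 1.471 + 1.389 − 1 = 1.859.
q = 5.67×10⁻⁸ × 5.474×10¹¹ / 1.859.

q ≈ 16700 W/m²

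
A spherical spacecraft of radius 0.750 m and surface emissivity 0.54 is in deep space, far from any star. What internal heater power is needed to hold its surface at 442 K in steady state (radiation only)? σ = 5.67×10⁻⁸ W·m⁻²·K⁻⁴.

P ≈ 8260 W

P = εσ·4πr²·T⁴.
4πr² = 7.069 m²; T⁴ = 3.817×10¹⁰ K⁴.
P = 0.54·5.67×10⁻⁸·7.069·3.817×10¹⁰.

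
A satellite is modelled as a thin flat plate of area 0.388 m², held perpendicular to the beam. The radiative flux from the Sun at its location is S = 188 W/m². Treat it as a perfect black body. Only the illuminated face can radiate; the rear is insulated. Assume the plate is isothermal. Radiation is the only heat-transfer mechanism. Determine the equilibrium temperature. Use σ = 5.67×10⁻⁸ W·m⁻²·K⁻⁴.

T ≈ 240 K

At equilibrium, absorbed power = emitted power.
Absorbing cross-section = A = 0.3880 m²; emitting surface = A = 0.3880 m² (ratio 1).
S·A_cross = εσ·A_surf·T⁴  ⇒  T⁴ = S/(1σ).
T⁴ = 1.00·188/(1·5.67×10⁻⁸) = 3.316×10⁹ K⁴.
T = (3.316×10⁹)^(1/4).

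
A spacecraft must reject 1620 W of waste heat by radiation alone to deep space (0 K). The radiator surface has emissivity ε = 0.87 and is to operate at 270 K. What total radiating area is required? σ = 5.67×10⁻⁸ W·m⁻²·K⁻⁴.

P = εσA T⁴ ⇒ A = P/(εσT⁴).
T⁴ = 5.314×10⁹ K⁴.
A = 1620/(0.87 × 5.67×10⁻⁸ × 5.314×10⁹).

A ≈ 6.18 m²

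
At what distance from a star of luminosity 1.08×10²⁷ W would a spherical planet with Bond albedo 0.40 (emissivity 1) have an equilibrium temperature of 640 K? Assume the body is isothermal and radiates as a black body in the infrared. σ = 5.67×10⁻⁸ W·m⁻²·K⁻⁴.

For an isothermal black-emitting sphere, (1−a)S·πr² = σ·4πr²·T⁴ ⇒ S = 4σT⁴/(1−a).
S = 4·5.67×10⁻⁸·(640)⁴/0.600 = 63420 W/m².
Flux falls as S = L/(4πd²), so d = √(L/(4πS)) = √(1.08×10²⁷/(4π·63420)).

d ≈ 3.68×10¹⁰ m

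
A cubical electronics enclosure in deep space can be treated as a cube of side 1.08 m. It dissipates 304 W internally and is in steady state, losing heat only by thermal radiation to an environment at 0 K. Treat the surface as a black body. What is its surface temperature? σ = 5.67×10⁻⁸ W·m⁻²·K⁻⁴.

Steady state: internal power = radiated power, P = εσA T⁴.
Radiating area A = 6L² = 6.998 m².
T⁴ = P/(εσA) = 304/(1.0·5.67×10⁻⁸·6.998) = 7.661×10⁸ K⁴.
T = (7.661×10⁸)^(1/4).

T ≈ 166 K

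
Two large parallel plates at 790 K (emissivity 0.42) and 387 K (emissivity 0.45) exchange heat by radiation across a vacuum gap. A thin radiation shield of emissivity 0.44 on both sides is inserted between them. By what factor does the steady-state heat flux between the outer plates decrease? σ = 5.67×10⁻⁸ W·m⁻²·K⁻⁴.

Without shield: q₀ = σΔ(T⁴)/(1/ε₁+1/ε₂−1) with denominator 3.603.
With shield the two gaps are in series; the resistances add: (1/ε₁+1/ε_s−1)+(1/ε_s+1/ε₂−1) = 3.654+3.495 = 7.149.
Heat-flux ratio q₀/q = 7.149/3.603.

factor ≈ 1.98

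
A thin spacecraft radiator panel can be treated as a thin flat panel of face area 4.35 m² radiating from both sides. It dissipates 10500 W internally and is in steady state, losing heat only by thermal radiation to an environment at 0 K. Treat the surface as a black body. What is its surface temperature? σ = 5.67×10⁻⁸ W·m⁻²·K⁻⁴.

T ≈ 382 K

Steady state: internal power = radiated power, P = εσA T⁴.
Radiating area A = 2·4.35 = 8.700 m².
T⁴ = P/(εσA) = 10500/(1.0·5.67×10⁻⁸·8.700) = 2.129×10¹⁰ K⁴.
T = (2.129×10¹⁰)^(1/4).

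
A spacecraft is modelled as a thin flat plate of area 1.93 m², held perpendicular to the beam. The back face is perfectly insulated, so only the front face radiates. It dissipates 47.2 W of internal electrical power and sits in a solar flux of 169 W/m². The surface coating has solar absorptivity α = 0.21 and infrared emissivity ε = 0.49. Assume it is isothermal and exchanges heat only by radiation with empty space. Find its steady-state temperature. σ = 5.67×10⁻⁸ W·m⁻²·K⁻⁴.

At steady state, absorbed solar power + internal power = radiated power.
Absorbed: α·S·A_cross = 0.21·169·1.930 = 68.50 W (cross-section A).
Total input = 68.50 + 47.2 = 115.7 W.
Radiated: εσ·A_surf·T⁴ with A_surf = A = 1.930 m².
T⁴ = 115.7/(0.49·5.67×10⁻⁸·1.930) = 2.158×10⁹ K⁴.

T ≈ 216 K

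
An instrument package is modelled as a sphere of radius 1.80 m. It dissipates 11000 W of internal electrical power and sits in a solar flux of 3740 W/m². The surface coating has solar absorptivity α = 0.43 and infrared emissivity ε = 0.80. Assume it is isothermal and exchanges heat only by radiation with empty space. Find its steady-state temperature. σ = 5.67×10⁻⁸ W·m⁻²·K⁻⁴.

At steady state, absorbed solar power + internal power = radiated power.
Absorbed: α·S·A_cross = 0.43·3740·10.18 = 16370 W (cross-section πr²).
Total input = 16370 + 11000 = 27370 W.
Radiated: εσ·A_surf·T⁴ with A_surf = 4πr² = 40.72 m².
T⁴ = 27370/(0.80·5.67×10⁻⁸·40.72) = 1.482×10¹⁰ K⁴.

T ≈ 349 K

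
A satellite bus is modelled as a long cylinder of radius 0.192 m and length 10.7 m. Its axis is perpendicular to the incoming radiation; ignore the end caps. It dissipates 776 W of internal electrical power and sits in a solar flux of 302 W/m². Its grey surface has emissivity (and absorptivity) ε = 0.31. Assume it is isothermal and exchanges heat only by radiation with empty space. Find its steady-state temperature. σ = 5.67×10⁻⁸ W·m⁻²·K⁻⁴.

T ≈ 267 K

At steady state, absorbed solar power + internal power = radiated power.
Absorbed: α·S·A_cross = 0.31·302·4.109 = 384.7 W (cross-section 2rL).
Total input = 384.7 + 776 = 1161 W.
Radiated: εσ·A_surf·T⁴ with A_surf = 2πrL = 12.91 m².
T⁴ = 1161/(0.31·5.67×10⁻⁸·12.91) = 5.116×10⁹ K⁴.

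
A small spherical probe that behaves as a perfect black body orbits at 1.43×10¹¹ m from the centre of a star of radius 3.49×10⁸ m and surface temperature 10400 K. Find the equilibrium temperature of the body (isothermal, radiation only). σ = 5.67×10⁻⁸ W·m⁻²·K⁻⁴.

The star's surface emits σT_*⁴; at distance d the flux is S = σT_*⁴(R_*/d)².
S = 5.67×10⁻⁸·(10400)⁴·(3.49×10⁸/1.43×10¹¹)² = 3951 W/m².
For an isothermal sphere T⁴ = (1−a)S/(4σ) = 1.742×10¹⁰ K⁴.

T ≈ 363 K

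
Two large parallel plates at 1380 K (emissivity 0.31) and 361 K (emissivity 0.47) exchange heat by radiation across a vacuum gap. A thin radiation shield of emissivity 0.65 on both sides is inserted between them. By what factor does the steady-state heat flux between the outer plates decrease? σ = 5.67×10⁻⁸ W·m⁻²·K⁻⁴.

Without shield: q₀ = σΔ(T⁴)/(1/ε₁+1/ε₂−1) with denominator 4.353.
With shield the two gaps are in series; the resistances add: (1/ε₁+1/ε_s−1)+(1/ε_s+1/ε₂−1) = 3.764+2.666 = 6.430.
Heat-flux ratio q₀/q = 6.430/4.353.

factor ≈ 1.48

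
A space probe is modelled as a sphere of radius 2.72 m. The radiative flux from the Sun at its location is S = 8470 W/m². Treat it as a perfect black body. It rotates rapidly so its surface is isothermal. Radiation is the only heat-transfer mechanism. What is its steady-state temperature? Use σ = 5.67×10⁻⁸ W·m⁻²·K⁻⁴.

T ≈ 440 K

At equilibrium, absorbed power = emitted power.
Absorbing cross-section = πr² = 23.24 m²; emitting surface = 4πr² = 92.97 m² (ratio 4).
S·A_cross = εσ·A_surf·T⁴  ⇒  T⁴ = S/(4σ).
T⁴ = 1.00·8470/(4·5.67×10⁻⁸) = 3.735×10¹⁰ K⁴.
T = (3.735×10¹⁰)^(1/4).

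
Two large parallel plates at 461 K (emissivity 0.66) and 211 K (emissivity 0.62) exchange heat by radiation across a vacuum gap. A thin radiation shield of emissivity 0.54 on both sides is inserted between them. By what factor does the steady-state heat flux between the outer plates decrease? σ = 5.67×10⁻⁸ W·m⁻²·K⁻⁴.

Without shield: q₀ = σΔ(T⁴)/(1/ε₁+1/ε₂−1) with denominator 2.128.
With shield the two gaps are in series; the resistances add: (1/ε₁+1/ε_s−1)+(1/ε_s+1/ε₂−1) = 2.367+2.465 = 4.832.
Heat-flux ratio q₀/q = 4.832/2.128.

factor ≈ 2.27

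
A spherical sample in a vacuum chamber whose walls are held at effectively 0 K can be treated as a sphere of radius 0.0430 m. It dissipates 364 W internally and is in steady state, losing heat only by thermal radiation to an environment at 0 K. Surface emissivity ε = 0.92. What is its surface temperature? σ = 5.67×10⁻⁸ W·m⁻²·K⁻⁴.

T ≈ 740 K

Steady state: internal power = radiated power, P = εσA T⁴.
Radiating area A = 4πr² = 0.02324 m².
T⁴ = P/(εσA) = 364/(0.92·5.67×10⁻⁸·0.02324) = 3.003×10¹¹ K⁴.
T = (3.003×10¹¹)^(1/4).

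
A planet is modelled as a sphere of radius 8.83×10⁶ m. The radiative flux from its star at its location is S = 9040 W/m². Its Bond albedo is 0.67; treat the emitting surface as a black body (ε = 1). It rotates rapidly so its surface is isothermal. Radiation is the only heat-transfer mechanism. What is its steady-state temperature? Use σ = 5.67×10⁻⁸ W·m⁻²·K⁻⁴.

At equilibrium, absorbed power = emitted power.
Absorbing cross-section = πr² = 2.449×10¹⁴ m²; emitting surface = 4πr² = 9.798×10¹⁴ m² (ratio 4).
(1−a)S·A_cross = εσ·A_surf·T⁴  ⇒  T⁴ = (1−a)S/(4σ).
T⁴ = 0.330·9040/(4·5.67×10⁻⁸) = 1.315×10¹⁰ K⁴.
T = (1.315×10¹⁰)^(1/4).

T ≈ 339 K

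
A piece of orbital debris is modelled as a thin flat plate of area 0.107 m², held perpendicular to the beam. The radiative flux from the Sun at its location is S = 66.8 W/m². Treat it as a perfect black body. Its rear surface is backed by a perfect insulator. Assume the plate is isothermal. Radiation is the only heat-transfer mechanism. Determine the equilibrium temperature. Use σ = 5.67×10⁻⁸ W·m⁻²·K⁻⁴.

At equilibrium, absorbed power = emitted power.
Absorbing cross-section = A = 0.1070 m²; emitting surface = A = 0.1070 m² (ratio 1).
S·A_cross = εσ·A_surf·T⁴  ⇒  T⁴ = S/(1σ).
T⁴ = 1.00·66.8/(1·5.67×10⁻⁸) = 1.178×10⁹ K⁴.
T = (1.178×10⁹)^(1/4).

T ≈ 185 K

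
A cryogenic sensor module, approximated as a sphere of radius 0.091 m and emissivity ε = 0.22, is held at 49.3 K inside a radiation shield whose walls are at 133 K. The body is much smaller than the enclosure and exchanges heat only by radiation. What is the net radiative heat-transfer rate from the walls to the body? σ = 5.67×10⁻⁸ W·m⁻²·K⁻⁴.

P_net ≈ 0.398 W

For a small grey body in a large enclosure: P_net = εσA(T_body⁴ − T_wall⁴).
A = 4πr² = 0.1041 m²; T_body⁴ − T_wall⁴ = 5.907×10⁶ − 3.129×10⁸ = -3.070×10⁸ K⁴.
|P_net| = 0.22·5.67×10⁻⁸·0.1041·3.070×10⁸.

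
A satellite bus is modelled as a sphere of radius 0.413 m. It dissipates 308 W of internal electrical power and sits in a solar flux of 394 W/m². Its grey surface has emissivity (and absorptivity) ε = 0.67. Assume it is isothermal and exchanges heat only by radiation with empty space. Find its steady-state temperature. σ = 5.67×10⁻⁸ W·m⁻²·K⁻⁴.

T ≈ 273 K

At steady state, absorbed solar power + internal power = radiated power.
Absorbed: α·S·A_cross = 0.67·394·0.5359 = 141.5 W (cross-section πr²).
Total input = 141.5 + 308 = 449.5 W.
Radiated: εσ·A_surf·T⁴ with A_surf = 4πr² = 2.143 m².
T⁴ = 449.5/(0.67·5.67×10⁻⁸·2.143) = 5.520×10⁹ K⁴.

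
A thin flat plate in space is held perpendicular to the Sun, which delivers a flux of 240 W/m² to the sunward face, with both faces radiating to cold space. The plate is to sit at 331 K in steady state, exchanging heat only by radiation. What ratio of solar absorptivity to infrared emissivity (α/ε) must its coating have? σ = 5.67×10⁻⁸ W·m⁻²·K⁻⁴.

α/ε ≈ 5.67

Balance: αS·A = εσ·2A·T⁴ ⇒ α/ε = 2σT⁴/S.
α/ε = 2·5.67×10⁻⁸·(331)⁴/240 = 2·5.67×10⁻⁸·1.200×10¹⁰/240.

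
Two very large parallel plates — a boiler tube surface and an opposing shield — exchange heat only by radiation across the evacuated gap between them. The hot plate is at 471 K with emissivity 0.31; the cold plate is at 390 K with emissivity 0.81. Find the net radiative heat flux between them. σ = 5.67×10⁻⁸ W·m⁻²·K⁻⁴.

q ≈ 427 W/m²

For two infinite grey parallel plates, q = σ(T₁⁴ − T₂⁴)/(1/ε₁ + 1/ε₂ − 1).
T₁⁴ − T₂⁴ = 4.921×10¹⁰ − 2.313×10¹⁰ = 2.608×10¹⁰ K⁴.
1/ε₁ + 1/ε₂ − 1 = 3.226 + 1.235 − 1 = 3.460.
q = 5.67×10⁻⁸ × 2.608×10¹⁰ / 3.460.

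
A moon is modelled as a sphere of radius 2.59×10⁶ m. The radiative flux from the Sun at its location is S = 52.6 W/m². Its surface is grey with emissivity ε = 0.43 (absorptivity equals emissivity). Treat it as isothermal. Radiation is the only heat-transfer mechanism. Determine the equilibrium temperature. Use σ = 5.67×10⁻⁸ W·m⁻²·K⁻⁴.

T ≈ 123 K

At equilibrium, absorbed power = emitted power.
Absorbing cross-section = πr² = 2.107×10¹³ m²; emitting surface = 4πr² = 8.430×10¹³ m² (ratio 4).
εS·A_cross = εσ·A_surf·T⁴  ⇒  T⁴ = S/(4σ)   (ε cancels).
T⁴ = 52.6/(4·5.67×10⁻⁸) = 2.319×10⁸ K⁴.
T = (2.319×10⁸)^(1/4).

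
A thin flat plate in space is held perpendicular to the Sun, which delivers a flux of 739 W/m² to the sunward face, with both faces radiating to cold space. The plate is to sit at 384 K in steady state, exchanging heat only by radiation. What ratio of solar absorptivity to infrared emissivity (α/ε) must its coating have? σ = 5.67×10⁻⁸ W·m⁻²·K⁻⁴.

α/ε ≈ 3.34

Balance: αS·A = εσ·2A·T⁴ ⇒ α/ε = 2σT⁴/S.
α/ε = 2·5.67×10⁻⁸·(384)⁴/739 = 2·5.67×10⁻⁸·2.174×10¹⁰/739.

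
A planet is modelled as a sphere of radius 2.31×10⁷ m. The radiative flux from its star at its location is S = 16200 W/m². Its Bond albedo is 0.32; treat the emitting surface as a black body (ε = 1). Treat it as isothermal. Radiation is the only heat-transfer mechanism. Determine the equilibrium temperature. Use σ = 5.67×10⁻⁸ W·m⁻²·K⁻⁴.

T ≈ 469 K

At equilibrium, absorbed power = emitted power.
Absorbing cross-section = πr² = 1.676×10¹⁵ m²; emitting surface = 4πr² = 6.706×10¹⁵ m² (ratio 4).
(1−a)S·A_cross = εσ·A_surf·T⁴  ⇒  T⁴ = (1−a)S/(4σ).
T⁴ = 0.680·16200/(4·5.67×10⁻⁸) = 4.857×10¹⁰ K⁴.
T = (4.857×10¹⁰)^(1/4).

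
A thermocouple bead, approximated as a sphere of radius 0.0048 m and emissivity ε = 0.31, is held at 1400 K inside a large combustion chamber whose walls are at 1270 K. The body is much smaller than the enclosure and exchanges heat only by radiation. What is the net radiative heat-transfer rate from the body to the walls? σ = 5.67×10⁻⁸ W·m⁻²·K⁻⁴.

P_net ≈ 6.31 W

For a small grey body in a large enclosure: P_net = εσA(T_body⁴ − T_wall⁴).
A = 4πr² = 2.895×10⁻⁴ m²; T_body⁴ − T_wall⁴ = 3.842×10¹² − 2.601×10¹² = 1.240×10¹² K⁴.
|P_net| = 0.31·5.67×10⁻⁸·2.895×10⁻⁴·1.240×10¹².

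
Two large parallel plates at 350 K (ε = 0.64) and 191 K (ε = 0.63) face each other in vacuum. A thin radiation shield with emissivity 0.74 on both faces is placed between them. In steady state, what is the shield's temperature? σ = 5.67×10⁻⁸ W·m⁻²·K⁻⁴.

T_s ≈ 301 K

In steady state the net flux on the hot side equals that on the cold side.
σ(T₁⁴−T_s⁴)/D₁ = σ(T_s⁴−T₂⁴)/D₂, with D₁ = 1/ε₁+1/ε_s−1 = 1.914, D₂ = 1/ε_s+1/ε₂−1 = 1.939.
Solve for T_s⁴: T_s⁴ = (D₂·T₁⁴ + D₁·T₂⁴)/(D₁+D₂) = 8.213×10⁹ K⁴.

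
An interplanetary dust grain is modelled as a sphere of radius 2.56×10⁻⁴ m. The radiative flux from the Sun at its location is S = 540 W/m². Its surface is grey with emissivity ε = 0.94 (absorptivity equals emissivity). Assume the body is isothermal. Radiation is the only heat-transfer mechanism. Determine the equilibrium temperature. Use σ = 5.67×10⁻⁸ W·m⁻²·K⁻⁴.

At equilibrium, absorbed power = emitted power.
Absorbing cross-section = πr² = 2.059×10⁻⁷ m²; emitting surface = 4πr² = 8.235×10⁻⁷ m² (ratio 4).
εS·A_cross = εσ·A_surf·T⁴  ⇒  T⁴ = S/(4σ)   (ε cancels).
T⁴ = 540/(4·5.67×10⁻⁸) = 2.381×10⁹ K⁴.
T = (2.381×10⁹)^(1/4).

T ≈ 221 K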